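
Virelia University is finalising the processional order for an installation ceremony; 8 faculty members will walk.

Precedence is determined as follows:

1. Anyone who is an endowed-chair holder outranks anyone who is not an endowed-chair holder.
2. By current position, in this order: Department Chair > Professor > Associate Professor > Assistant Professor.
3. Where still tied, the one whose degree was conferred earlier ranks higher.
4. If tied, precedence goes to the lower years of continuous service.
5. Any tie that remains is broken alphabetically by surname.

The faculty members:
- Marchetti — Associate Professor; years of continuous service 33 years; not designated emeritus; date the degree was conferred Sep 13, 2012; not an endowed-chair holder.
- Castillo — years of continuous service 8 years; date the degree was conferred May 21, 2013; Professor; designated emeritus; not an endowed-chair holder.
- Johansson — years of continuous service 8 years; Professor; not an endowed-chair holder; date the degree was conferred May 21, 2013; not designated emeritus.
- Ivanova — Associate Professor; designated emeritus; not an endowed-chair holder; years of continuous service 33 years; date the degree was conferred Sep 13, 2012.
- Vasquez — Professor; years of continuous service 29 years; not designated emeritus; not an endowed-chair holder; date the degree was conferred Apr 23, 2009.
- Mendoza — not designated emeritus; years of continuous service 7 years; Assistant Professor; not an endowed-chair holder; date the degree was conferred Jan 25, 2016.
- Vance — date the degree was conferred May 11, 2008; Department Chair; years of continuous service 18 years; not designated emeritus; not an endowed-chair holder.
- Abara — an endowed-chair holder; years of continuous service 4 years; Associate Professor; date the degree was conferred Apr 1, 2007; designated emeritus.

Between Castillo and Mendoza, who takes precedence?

By the first rule: Abara (an endowed-chair holder); then Vance, Vasquez, Castillo, Johansson, Ivanova, Marchetti and Mendoza (each not an endowed-chair holder).
Among Vance, Vasquez, Castillo, Johansson, Ivanova, Marchetti and Mendoza, by current position: Vance (Department Chair) before Vasquez, Castillo and Johansson (Professor) before Ivanova and Marchetti (Associate Professor) before Mendoza (Assistant Professor).
Among Vasquez, Castillo and Johansson, by date the degree was conferred (earlier first): Vasquez (Apr 23, 2009) before Castillo and Johansson (May 21, 2013).
Castillo and Johansson both have years of continuous service 8 years, so the next rule applies.
Among Castillo and Johansson, alphabetically by surname: Castillo before Johansson.
Ivanova and Marchetti both have date the degree was conferred Sep 13, 2012, so the next rule applies.
Ivanova and Marchetti both have years of continuous service 33 years, so the next rule applies.
Among Ivanova and Marchetti, alphabetically by surname: Ivanova before Marchetti.
So Castillo takes precedence.

Castillo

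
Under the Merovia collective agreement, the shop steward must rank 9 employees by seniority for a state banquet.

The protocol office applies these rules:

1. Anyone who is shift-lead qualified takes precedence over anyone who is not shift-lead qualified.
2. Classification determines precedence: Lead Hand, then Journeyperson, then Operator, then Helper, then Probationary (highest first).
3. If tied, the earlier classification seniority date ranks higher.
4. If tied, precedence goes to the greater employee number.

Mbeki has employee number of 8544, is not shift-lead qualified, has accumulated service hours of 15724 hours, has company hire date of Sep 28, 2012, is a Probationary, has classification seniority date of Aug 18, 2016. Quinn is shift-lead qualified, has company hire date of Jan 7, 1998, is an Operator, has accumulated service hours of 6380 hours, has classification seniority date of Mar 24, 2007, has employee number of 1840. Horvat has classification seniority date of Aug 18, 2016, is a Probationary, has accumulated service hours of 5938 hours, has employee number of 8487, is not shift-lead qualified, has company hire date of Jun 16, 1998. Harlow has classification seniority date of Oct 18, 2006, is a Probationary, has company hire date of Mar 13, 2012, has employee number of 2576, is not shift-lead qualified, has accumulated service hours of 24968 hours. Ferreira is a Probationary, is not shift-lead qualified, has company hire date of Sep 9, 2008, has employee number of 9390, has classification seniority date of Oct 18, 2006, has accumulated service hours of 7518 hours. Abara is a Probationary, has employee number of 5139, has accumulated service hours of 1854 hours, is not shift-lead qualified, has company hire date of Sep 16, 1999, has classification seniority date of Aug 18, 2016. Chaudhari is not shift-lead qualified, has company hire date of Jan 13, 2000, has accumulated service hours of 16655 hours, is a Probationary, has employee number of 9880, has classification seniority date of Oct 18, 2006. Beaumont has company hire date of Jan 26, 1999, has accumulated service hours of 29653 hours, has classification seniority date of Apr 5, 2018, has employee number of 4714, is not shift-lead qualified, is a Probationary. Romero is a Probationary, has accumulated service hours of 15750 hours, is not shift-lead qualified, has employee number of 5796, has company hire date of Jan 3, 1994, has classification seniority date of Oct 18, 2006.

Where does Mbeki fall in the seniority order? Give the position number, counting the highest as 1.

6

By the first rule: Quinn (shift-lead qualified); then Chaudhari, Ferreira, Romero, Harlow, Mbeki, Horvat, Abara and Beaumont (each not shift-lead qualified).
Chaudhari, Ferreira, Romero, Harlow, Mbeki, Horvat, Abara and Beaumont are each Probationary, so the next rule applies.
Among Chaudhari, Ferreira, Romero, Harlow, Mbeki, Horvat, Abara and Beaumont, by classification seniority date (earlier first): Chaudhari, Ferreira, Romero and Harlow (Oct 18, 2006) before Mbeki, Horvat and Abara (Aug 18, 2016) before Beaumont (Apr 5, 2018).
Among Chaudhari, Ferreira, Romero and Harlow, by employee number (higher first): Chaudhari (9880) before Ferreira (9390) before Romero (5796) before Harlow (2576).
Among Mbeki, Horvat and Abara, by employee number (higher first): Mbeki (8544) before Horvat (8487) before Abara (5139).
Order: Quinn, Chaudhari, Ferreira, Romero, Harlow, Mbeki, Horvat, Abara, Beaumont. So position 6.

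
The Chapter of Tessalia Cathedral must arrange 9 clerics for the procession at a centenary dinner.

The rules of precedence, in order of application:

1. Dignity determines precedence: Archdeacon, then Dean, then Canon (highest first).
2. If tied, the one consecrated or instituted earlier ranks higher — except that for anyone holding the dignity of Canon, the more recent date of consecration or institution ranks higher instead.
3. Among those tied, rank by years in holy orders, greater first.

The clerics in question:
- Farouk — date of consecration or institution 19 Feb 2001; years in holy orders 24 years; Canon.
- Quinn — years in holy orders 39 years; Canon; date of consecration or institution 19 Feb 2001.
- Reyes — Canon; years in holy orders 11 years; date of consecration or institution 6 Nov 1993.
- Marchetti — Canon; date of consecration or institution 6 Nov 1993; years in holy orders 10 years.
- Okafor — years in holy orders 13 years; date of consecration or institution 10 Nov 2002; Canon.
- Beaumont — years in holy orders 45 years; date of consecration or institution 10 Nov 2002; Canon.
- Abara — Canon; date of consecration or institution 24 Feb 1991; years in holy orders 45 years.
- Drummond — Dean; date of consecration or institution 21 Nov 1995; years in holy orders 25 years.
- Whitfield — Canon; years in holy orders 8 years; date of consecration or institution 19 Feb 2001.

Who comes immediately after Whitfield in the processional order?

By dignity: Drummond (Dean); then Beaumont, Okafor, Quinn, Farouk, Whitfield, Reyes, Marchetti and Abara (Canon).
Among Beaumont, Okafor, Quinn, Farouk, Whitfield, Reyes, Marchetti and Abara, by date of consecration or institution (later first) (reversed rule for this group): Beaumont and Okafor (10 Nov 2002) before Quinn, Farouk and Whitfield (19 Feb 2001) before Reyes and Marchetti (6 Nov 1993) before Abara (24 Feb 1991).
Among Beaumont and Okafor, by years in holy orders (higher first): Beaumont (45 years) before Okafor (13 years).
Among Quinn, Farouk and Whitfield, by years in holy orders (higher first): Quinn (39 years) before Farouk (24 years) before Whitfield (8 years).
Among Reyes and Marchetti, by years in holy orders (higher first): Reyes (11 years) before Marchetti (10 years).
Order: Drummond, Beaumont, Okafor, Quinn, Farouk, Whitfield, Reyes, Marchetti, Abara.

Reyes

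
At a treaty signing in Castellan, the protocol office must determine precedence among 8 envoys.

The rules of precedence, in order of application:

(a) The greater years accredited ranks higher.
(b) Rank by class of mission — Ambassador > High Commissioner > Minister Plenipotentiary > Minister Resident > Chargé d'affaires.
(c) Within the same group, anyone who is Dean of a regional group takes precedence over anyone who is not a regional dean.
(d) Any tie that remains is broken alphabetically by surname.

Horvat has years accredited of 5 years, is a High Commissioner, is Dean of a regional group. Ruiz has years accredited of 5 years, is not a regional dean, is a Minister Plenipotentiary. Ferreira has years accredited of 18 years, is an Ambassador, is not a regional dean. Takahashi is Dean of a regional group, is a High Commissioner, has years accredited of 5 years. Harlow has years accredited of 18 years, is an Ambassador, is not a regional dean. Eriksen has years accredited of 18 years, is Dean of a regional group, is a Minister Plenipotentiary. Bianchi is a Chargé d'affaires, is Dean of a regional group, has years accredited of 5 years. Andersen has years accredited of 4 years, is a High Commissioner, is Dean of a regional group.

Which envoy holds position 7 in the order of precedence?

By years accredited (higher first): Ferreira, Harlow and Eriksen (each 18 years); then Horvat, Takahashi, Ruiz and Bianchi (each 5 years); then Andersen (4 years).
Among Ferreira, Harlow and Eriksen, by class of mission: Ferreira and Harlow (Ambassador) before Eriksen (Minister Plenipotentiary).
Ferreira and Harlow are each not a regional dean, so the next rule applies.
Among Ferreira and Harlow, alphabetically by surname: Ferreira before Harlow.
Among Horvat, Takahashi, Ruiz and Bianchi, by class of mission: Horvat and Takahashi (High Commissioner) before Ruiz (Minister Plenipotentiary) before Bianchi (Chargé d'affaires).
Horvat and Takahashi are each Dean of a regional group, so the next rule applies.
Among Horvat and Takahashi, alphabetically by surname: Horvat before Takahashi.
Order: Ferreira, Harlow, Eriksen, Horvat, Takahashi, Ruiz, Bianchi, Andersen.

Bianchi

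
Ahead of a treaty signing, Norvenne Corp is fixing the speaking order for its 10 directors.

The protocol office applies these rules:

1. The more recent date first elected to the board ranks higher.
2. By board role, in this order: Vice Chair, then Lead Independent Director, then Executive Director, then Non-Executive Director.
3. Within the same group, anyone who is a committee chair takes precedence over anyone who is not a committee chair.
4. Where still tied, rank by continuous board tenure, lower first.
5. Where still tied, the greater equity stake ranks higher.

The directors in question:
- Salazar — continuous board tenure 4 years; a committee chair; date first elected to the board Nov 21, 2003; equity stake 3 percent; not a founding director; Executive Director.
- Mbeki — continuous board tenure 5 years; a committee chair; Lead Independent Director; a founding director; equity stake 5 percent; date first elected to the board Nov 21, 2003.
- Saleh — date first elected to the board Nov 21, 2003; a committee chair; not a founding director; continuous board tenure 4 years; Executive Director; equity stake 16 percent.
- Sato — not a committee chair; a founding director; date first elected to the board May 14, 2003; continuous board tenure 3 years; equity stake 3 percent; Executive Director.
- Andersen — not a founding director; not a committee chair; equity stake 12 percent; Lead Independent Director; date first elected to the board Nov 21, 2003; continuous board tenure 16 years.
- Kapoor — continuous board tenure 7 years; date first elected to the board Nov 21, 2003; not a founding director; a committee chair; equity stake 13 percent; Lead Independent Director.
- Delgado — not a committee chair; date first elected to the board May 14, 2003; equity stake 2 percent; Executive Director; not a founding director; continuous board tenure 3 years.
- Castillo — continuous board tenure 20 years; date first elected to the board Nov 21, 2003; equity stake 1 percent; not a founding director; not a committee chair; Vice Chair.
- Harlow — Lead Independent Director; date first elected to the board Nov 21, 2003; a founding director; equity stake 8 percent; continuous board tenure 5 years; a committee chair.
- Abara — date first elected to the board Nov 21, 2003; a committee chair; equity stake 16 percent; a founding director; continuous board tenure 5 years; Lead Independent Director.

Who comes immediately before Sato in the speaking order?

Salazar

By date first elected to the board (later first): Castillo, Abara, Harlow, Mbeki, Kapoor, Andersen, Saleh and Salazar (each Nov 21, 2003); then Sato and Delgado (both May 14, 2003).
Among Castillo, Abara, Harlow, Mbeki, Kapoor, Andersen, Saleh and Salazar, by board role: Castillo (Vice Chair) before Abara, Harlow, Mbeki, Kapoor and Andersen (Lead Independent Director) before Saleh and Salazar (Executive Director).
Among Abara, Harlow, Mbeki, Kapoor and Andersen, a committee chair before not a committee chair: Abara, Harlow, Mbeki and Kapoor (a committee chair) before Andersen (not a committee chair).
Among Abara, Harlow, Mbeki and Kapoor, by continuous board tenure (lower first): Abara, Harlow and Mbeki (5 years) before Kapoor (7 years).
Among Abara, Harlow and Mbeki, by equity stake (higher first): Abara (16 percent) before Harlow (8 percent) before Mbeki (5 percent).
Saleh and Salazar are each a committee chair, so the next rule applies.
Saleh and Salazar both have continuous board tenure 4 years, so the next rule applies.
Among Saleh and Salazar, by equity stake (higher first): Saleh (16 percent) before Salazar (3 percent).
Sato and Delgado are each Executive Director, so the next rule applies.
Sato and Delgado are each not a committee chair, so the next rule applies.
Sato and Delgado both have continuous board tenure 3 years, so the next rule applies.
Among Sato and Delgado, by equity stake (higher first): Sato (3 percent) before Delgado (2 percent).
Order: Castillo, Abara, Harlow, Mbeki, Kapoor, Andersen, Saleh, Salazar, Sato, Delgado.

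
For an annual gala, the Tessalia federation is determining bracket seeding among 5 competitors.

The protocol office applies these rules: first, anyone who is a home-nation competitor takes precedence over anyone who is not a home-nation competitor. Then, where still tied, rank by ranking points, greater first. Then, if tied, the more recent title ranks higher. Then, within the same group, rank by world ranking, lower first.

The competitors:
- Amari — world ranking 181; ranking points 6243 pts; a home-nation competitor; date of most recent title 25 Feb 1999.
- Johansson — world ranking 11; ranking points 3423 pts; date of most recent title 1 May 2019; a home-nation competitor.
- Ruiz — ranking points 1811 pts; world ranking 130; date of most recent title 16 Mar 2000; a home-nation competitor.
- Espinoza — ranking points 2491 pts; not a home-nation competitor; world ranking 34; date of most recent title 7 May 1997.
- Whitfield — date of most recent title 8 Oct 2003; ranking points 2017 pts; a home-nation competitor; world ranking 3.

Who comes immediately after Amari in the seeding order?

Johansson

By the first rule: Amari, Johansson, Whitfield and Ruiz (each a home-nation competitor); then Espinoza (not a home-nation competitor).
Among Amari, Johansson, Whitfield and Ruiz, by ranking points (higher first): Amari (6243 pts) before Johansson (3423 pts) before Whitfield (2017 pts) before Ruiz (1811 pts).
Order: Amari, Johansson, Whitfield, Ruiz, Espinoza.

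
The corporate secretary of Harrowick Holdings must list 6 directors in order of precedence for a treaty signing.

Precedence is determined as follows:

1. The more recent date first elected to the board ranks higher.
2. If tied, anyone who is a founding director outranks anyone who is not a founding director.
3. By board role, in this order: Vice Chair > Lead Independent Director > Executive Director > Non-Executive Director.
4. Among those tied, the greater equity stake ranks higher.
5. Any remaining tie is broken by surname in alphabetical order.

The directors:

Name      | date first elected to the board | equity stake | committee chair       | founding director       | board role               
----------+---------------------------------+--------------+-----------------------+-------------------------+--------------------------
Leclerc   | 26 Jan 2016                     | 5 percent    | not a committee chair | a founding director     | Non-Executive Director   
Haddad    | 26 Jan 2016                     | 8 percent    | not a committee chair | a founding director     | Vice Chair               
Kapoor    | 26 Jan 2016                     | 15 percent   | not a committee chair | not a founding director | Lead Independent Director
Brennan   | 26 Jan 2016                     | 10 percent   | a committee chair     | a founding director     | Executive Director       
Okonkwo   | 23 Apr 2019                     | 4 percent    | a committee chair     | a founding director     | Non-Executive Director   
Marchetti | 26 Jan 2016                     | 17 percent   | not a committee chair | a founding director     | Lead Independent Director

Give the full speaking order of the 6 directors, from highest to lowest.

Okonkwo, Haddad, Marchetti, Brennan, Leclerc, Kapoor

By date first elected to the board (later first): Okonkwo (23 Apr 2019); then Haddad, Marchetti, Brennan, Leclerc and Kapoor (each 26 Jan 2016).
Among Haddad, Marchetti, Brennan, Leclerc and Kapoor, a founding director before not a founding director: Haddad, Marchetti, Brennan and Leclerc (a founding director) before Kapoor (not a founding director).
Among Haddad, Marchetti, Brennan and Leclerc, by board role: Haddad (Vice Chair) before Marchetti (Lead Independent Director) before Brennan (Executive Director) before Leclerc (Non-Executive Director).
Full order: Okonkwo, Haddad, Marchetti, Brennan, Leclerc, Kapoor.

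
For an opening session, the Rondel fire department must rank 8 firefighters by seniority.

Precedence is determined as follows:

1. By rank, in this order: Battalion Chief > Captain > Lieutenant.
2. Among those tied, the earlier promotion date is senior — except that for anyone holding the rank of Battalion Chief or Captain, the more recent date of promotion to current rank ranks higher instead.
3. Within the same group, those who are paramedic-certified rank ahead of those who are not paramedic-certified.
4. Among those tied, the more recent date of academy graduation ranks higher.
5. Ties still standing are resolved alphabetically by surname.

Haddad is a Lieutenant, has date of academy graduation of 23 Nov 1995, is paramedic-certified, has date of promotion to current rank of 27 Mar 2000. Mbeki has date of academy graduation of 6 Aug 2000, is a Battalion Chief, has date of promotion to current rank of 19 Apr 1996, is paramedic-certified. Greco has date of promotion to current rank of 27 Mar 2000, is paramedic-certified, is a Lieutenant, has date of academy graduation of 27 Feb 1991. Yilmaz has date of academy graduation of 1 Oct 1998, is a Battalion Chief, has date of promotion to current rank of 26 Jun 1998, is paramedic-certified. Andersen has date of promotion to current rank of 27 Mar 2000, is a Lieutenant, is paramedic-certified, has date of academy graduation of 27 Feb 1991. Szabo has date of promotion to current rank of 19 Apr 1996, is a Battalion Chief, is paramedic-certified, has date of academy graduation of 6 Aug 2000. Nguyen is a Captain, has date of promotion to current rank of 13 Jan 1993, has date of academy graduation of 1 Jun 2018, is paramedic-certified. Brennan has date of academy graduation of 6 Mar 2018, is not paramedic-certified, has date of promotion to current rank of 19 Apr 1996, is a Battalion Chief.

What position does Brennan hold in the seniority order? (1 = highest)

4

By rank: Yilmaz, Mbeki, Szabo and Brennan (Battalion Chief); then Nguyen (Captain); then Haddad, Andersen and Greco (Lieutenant).
Among Yilmaz, Mbeki, Szabo and Brennan, by date of promotion to current rank (later first) (reversed rule for this group): Yilmaz (26 Jun 1998) before Mbeki, Szabo and Brennan (19 Apr 1996).
Among Mbeki, Szabo and Brennan, paramedic-certified before not paramedic-certified: Mbeki and Szabo (paramedic-certified) before Brennan (not paramedic-certified).
Mbeki and Szabo both have date of academy graduation 6 Aug 2000, so the next rule applies.
Among Mbeki and Szabo, alphabetically by surname: Mbeki before Szabo.
Haddad, Andersen and Greco all have date of promotion to current rank 27 Mar 2000, so the next rule applies.
Haddad, Andersen and Greco are each paramedic-certified, so the next rule applies.
Among Haddad, Andersen and Greco, by date of academy graduation (later first): Haddad (23 Nov 1995) before Andersen and Greco (27 Feb 1991).
Among Andersen and Greco, alphabetically by surname: Andersen before Greco.
Order: Yilmaz, Mbeki, Szabo, Brennan, Nguyen, Haddad, Andersen, Greco. So position 4.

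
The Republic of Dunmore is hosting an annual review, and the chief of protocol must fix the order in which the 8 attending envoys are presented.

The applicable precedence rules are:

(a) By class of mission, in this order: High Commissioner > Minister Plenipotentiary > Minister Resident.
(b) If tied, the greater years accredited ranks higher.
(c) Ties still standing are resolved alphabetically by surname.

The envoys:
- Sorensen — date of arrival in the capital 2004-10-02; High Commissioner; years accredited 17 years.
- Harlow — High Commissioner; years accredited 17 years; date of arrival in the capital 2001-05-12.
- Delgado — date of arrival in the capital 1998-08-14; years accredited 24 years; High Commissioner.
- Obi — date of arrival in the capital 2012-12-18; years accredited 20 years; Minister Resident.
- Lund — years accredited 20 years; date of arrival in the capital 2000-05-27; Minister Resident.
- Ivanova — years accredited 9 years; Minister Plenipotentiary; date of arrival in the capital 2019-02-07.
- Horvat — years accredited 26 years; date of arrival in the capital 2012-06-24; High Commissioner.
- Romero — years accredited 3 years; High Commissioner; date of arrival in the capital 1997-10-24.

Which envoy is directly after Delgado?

By class of mission: Horvat, Delgado, Harlow, Sorensen and Romero (High Commissioner); then Ivanova (Minister Plenipotentiary); then Lund and Obi (Minister Resident).
Among Horvat, Delgado, Harlow, Sorensen and Romero, by years accredited (higher first): Horvat (26 years) before Delgado (24 years) before Harlow and Sorensen (17 years) before Romero (3 years).
Among Harlow and Sorensen, alphabetically by surname: Harlow before Sorensen.
Lund and Obi both have years accredited 20 years, so the next rule applies.
Among Lund and Obi, alphabetically by surname: Lund before Obi.
Order: Horvat, Delgado, Harlow, Sorensen, Romero, Ivanova, Lund, Obi.

Harlow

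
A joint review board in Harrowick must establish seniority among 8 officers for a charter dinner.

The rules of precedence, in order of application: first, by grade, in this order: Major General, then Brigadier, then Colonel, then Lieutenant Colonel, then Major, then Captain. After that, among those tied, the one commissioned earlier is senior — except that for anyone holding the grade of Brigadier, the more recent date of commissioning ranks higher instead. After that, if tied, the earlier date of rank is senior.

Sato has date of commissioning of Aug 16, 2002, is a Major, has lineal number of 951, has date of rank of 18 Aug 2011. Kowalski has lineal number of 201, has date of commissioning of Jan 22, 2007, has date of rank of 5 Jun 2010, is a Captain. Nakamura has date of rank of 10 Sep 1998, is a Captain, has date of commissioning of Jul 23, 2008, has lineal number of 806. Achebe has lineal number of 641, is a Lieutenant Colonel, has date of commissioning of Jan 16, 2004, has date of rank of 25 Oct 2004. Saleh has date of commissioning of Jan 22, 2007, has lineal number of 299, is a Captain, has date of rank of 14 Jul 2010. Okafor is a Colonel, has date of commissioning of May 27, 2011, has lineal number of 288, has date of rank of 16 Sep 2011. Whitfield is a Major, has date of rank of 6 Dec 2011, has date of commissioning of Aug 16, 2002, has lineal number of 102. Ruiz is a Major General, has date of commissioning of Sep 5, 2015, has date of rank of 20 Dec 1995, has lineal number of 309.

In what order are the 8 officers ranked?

By grade: Ruiz (Major General); then Okafor (Colonel); then Achebe (Lieutenant Colonel); then Sato and Whitfield (Major); then Kowalski, Saleh and Nakamura (Captain).
Sato and Whitfield both have date of commissioning Aug 16, 2002, so the next rule applies.
Among Sato and Whitfield, by date of rank (earlier first): Sato (18 Aug 2011) before Whitfield (6 Dec 2011).
Among Kowalski, Saleh and Nakamura, by date of commissioning (earlier first): Kowalski and Saleh (Jan 22, 2007) before Nakamura (Jul 23, 2008).
Among Kowalski and Saleh, by date of rank (earlier first): Kowalski (5 Jun 2010) before Saleh (14 Jul 2010).
Full order: Ruiz, Okafor, Achebe, Sato, Whitfield, Kowalski, Saleh, Nakamura.

Ruiz, Okafor, Achebe, Sato, Whitfield, Kowalski, Saleh, Nakamura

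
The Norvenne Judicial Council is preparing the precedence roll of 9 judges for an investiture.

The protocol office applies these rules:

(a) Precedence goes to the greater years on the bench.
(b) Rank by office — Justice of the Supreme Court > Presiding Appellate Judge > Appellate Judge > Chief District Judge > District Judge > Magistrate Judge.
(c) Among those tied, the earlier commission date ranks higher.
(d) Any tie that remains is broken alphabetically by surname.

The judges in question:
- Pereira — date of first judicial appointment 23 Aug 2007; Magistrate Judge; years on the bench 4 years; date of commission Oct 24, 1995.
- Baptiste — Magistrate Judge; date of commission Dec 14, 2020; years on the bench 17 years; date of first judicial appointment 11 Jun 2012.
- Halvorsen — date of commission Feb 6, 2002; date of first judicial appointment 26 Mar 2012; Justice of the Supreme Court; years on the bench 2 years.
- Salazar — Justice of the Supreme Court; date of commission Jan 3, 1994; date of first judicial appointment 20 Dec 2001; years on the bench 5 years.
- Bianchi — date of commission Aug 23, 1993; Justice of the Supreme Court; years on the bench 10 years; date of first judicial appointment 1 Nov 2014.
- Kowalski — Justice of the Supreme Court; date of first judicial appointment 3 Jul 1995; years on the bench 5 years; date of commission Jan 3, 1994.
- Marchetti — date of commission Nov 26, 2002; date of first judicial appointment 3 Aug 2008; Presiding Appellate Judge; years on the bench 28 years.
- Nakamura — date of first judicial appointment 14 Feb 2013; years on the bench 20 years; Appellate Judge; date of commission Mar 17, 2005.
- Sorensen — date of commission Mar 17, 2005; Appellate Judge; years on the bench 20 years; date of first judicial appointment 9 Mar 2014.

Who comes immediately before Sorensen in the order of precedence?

Nakamura

By years on the bench (higher first): Marchetti (28 years); then Nakamura and Sorensen (both 20 years); then Baptiste (17 years); then Bianchi (10 years); then Kowalski and Salazar (both 5 years); then Pereira (4 years); then Halvorsen (2 years).
Nakamura and Sorensen are each Appellate Judge, so the next rule applies.
Nakamura and Sorensen both have date of commission Mar 17, 2005, so the next rule applies.
Among Nakamura and Sorensen, alphabetically by surname: Nakamura before Sorensen.
Kowalski and Salazar are each Justice of the Supreme Court, so the next rule applies.
Kowalski and Salazar both have date of commission Jan 3, 1994, so the next rule applies.
Among Kowalski and Salazar, alphabetically by surname: Kowalski before Salazar.
Order: Marchetti, Nakamura, Sorensen, Baptiste, Bianchi, Kowalski, Salazar, Pereira, Halvorsen.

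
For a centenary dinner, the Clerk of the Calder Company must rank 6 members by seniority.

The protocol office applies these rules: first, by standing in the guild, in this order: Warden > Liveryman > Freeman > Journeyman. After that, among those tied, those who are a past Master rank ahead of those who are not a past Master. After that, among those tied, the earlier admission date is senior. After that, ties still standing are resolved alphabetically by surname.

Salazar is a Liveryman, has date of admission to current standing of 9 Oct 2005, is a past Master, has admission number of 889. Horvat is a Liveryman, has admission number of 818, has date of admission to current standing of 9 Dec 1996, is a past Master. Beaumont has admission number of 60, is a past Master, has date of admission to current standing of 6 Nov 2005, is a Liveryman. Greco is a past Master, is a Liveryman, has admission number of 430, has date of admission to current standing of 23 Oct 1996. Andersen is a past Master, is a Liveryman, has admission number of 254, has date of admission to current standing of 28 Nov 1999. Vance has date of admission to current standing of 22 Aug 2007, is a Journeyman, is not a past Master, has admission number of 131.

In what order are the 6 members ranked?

Greco, Horvat, Andersen, Salazar, Beaumont, Vance

By standing in the guild: Greco, Horvat, Andersen, Salazar and Beaumont (Liveryman); then Vance (Journeyman).
Greco, Horvat, Andersen, Salazar and Beaumont are each a past Master, so the next rule applies.
Among Greco, Horvat, Andersen, Salazar and Beaumont, by date of admission to current standing (earlier first): Greco (23 Oct 1996) before Horvat (9 Dec 1996) before Andersen (28 Nov 1999) before Salazar (9 Oct 2005) before Beaumont (6 Nov 2005).
Full order: Greco, Horvat, Andersen, Salazar, Beaumont, Vance.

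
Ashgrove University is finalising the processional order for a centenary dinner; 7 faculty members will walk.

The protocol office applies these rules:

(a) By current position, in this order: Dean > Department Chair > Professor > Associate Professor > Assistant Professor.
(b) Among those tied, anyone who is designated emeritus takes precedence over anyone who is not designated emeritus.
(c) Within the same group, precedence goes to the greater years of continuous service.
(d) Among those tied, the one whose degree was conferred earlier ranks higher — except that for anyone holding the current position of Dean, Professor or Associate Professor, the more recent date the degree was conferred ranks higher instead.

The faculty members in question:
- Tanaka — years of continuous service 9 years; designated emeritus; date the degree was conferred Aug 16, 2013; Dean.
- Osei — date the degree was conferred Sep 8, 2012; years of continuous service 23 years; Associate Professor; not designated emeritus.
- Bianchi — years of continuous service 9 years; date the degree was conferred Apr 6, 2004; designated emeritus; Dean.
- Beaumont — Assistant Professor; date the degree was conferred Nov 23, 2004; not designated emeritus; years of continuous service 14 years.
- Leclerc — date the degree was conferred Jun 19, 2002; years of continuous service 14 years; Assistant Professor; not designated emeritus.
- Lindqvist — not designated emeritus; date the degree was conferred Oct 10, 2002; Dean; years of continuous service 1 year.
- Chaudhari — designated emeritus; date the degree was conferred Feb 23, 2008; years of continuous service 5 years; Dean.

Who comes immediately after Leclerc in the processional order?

Beaumont

By current position: Tanaka, Bianchi, Chaudhari and Lindqvist (Dean); then Osei (Associate Professor); then Leclerc and Beaumont (Assistant Professor).
Among Tanaka, Bianchi, Chaudhari and Lindqvist, designated emeritus before not designated emeritus: Tanaka, Bianchi and Chaudhari (designated emeritus) before Lindqvist (not designated emeritus).
Among Tanaka, Bianchi and Chaudhari, by years of continuous service (higher first): Tanaka and Bianchi (9 years) before Chaudhari (5 years).
Among Tanaka and Bianchi, by date the degree was conferred (later first) (reversed rule for this group): Tanaka (Aug 16, 2013) before Bianchi (Apr 6, 2004).
Leclerc and Beaumont are each not designated emeritus, so the next rule applies.
Leclerc and Beaumont both have years of continuous service 14 years, so the next rule applies.
Among Leclerc and Beaumont, by date the degree was conferred (earlier first): Leclerc (Jun 19, 2002) before Beaumont (Nov 23, 2004).
Order: Tanaka, Bianchi, Chaudhari, Lindqvist, Osei, Leclerc, Beaumont.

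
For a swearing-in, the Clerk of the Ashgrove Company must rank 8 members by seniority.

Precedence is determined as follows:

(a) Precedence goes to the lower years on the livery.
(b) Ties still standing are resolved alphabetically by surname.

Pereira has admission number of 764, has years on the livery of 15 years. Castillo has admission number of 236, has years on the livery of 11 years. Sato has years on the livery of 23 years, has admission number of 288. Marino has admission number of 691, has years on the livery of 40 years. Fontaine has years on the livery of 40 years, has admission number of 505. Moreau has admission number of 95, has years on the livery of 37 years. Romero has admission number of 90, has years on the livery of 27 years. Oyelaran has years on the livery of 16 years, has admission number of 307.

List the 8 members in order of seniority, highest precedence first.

By years on the livery (lower first): Castillo (11 years); then Pereira (15 years); then Oyelaran (16 years); then Sato (23 years); then Romero (27 years); then Moreau (37 years); then Fontaine and Marino (both 40 years).
Among Fontaine and Marino, alphabetically by surname: Fontaine before Marino.
Full order: Castillo, Pereira, Oyelaran, Sato, Romero, Moreau, Fontaine, Marino.

Castillo, Pereira, Oyelaran, Sato, Romero, Moreau, Fontaine, Marino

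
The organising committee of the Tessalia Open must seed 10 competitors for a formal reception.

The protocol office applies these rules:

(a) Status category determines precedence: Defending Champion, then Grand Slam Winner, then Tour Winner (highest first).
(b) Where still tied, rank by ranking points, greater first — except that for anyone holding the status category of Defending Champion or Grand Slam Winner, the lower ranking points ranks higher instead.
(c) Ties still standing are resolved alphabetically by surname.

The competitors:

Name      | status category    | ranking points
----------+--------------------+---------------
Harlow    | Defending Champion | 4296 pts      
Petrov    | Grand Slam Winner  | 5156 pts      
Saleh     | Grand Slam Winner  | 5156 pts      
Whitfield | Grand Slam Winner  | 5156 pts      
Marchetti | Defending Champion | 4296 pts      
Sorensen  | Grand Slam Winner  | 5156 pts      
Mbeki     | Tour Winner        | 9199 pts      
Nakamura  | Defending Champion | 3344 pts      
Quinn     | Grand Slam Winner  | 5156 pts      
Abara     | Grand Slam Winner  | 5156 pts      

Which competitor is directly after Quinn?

By status category: Nakamura, Harlow and Marchetti (Defending Champion); then Abara, Petrov, Quinn, Saleh, Sorensen and Whitfield (Grand Slam Winner); then Mbeki (Tour Winner).
Among Nakamura, Harlow and Marchetti, by ranking points (lower first) (reversed rule for this group): Nakamura (3344 pts) before Harlow and Marchetti (4296 pts).
Among Harlow and Marchetti, alphabetically by surname: Harlow before Marchetti.
Abara, Petrov, Quinn, Saleh, Sorensen and Whitfield all have ranking points 5156 pts, so the next rule applies.
Among Abara, Petrov, Quinn, Saleh, Sorensen and Whitfield, alphabetically by surname: Abara before Petrov before Quinn before Saleh before Sorensen before Whitfield.
Order: Nakamura, Harlow, Marchetti, Abara, Petrov, Quinn, Saleh, Sorensen, Whitfield, Mbeki.

Saleh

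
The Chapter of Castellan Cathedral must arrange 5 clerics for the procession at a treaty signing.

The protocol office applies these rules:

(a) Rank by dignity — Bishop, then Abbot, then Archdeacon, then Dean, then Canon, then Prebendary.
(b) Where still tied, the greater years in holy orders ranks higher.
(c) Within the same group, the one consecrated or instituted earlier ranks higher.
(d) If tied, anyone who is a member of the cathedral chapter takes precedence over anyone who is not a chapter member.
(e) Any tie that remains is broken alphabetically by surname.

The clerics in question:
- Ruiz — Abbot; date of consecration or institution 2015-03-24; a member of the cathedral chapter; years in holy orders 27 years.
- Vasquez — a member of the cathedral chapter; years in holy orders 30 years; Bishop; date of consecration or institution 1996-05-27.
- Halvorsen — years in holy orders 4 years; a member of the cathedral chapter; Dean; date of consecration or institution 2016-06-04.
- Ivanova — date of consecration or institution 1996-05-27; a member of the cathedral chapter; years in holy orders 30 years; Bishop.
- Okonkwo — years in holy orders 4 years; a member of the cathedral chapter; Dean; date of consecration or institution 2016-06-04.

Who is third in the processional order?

Ruiz

By dignity: Ivanova and Vasquez (Bishop); then Ruiz (Abbot); then Halvorsen and Okonkwo (Dean).
Ivanova and Vasquez both have years in holy orders 30 years, so the next rule applies.
Ivanova and Vasquez both have date of consecration or institution 1996-05-27, so the next rule applies.
Ivanova and Vasquez are each a member of the cathedral chapter, so the next rule applies.
Among Ivanova and Vasquez, alphabetically by surname: Ivanova before Vasquez.
Halvorsen and Okonkwo both have years in holy orders 4 years, so the next rule applies.
Halvorsen and Okonkwo both have date of consecration or institution 2016-06-04, so the next rule applies.
Halvorsen and Okonkwo are each a member of the cathedral chapter, so the next rule applies.
Among Halvorsen and Okonkwo, alphabetically by surname: Halvorsen before Okonkwo.
Order: Ivanova, Vasquez, Ruiz, Halvorsen, Okonkwo.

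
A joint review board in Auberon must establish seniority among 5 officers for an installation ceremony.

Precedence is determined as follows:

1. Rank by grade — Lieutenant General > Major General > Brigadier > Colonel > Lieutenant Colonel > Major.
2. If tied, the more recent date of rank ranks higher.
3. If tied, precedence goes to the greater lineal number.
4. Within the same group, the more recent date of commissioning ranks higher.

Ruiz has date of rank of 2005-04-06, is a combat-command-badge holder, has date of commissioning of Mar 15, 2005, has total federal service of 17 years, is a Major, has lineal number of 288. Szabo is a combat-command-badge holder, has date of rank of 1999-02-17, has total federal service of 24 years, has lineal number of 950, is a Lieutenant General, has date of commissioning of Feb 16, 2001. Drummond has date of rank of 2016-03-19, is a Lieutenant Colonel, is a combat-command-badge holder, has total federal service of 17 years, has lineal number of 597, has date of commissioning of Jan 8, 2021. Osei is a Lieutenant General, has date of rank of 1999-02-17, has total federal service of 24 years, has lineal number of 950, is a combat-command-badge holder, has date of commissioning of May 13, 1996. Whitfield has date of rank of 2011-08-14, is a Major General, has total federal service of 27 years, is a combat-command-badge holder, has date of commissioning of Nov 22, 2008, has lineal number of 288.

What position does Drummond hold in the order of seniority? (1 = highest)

By grade: Szabo and Osei (Lieutenant General); then Whitfield (Major General); then Drummond (Lieutenant Colonel); then Ruiz (Major).
Szabo and Osei both have date of rank 1999-02-17, so the next rule applies.
Szabo and Osei both have lineal number 950, so the next rule applies.
Among Szabo and Osei, by date of commissioning (later first): Szabo (Feb 16, 2001) before Osei (May 13, 1996).
Order: Szabo, Osei, Whitfield, Drummond, Ruiz. So position 4.

4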